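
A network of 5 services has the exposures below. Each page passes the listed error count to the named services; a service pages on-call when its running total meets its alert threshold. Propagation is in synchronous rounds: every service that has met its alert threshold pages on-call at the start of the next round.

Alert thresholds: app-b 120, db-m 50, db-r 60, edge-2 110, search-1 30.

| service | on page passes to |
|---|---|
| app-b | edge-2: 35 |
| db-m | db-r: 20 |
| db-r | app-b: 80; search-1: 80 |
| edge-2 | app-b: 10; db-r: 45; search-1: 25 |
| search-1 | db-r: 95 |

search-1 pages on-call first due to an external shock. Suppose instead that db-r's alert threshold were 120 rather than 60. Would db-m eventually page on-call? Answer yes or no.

With db-r's alert threshold at 120:
Round 1 — search-1 pages on-call (initial).
  db-r: +95 → 95 < 120
No further pages.

no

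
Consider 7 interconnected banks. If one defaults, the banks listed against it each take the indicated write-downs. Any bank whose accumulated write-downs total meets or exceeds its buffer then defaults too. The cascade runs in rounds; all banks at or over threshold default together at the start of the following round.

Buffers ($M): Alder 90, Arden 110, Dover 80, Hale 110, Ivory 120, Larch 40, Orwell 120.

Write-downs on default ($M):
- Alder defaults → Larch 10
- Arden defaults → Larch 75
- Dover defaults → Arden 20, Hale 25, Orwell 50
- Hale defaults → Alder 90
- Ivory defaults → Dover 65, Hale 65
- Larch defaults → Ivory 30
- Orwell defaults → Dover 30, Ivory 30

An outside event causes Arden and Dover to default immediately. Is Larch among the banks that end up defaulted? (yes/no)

yes

Round 1 — Arden, Dover default (initial).
  Hale: +25 → 25 < 110
  Larch: +75 → 75 ≥ 40
  Orwell: +50 → 50 < 120
Round 2 — Larch defaults.
  Ivory: +30 → 30 < 120
No further defaults.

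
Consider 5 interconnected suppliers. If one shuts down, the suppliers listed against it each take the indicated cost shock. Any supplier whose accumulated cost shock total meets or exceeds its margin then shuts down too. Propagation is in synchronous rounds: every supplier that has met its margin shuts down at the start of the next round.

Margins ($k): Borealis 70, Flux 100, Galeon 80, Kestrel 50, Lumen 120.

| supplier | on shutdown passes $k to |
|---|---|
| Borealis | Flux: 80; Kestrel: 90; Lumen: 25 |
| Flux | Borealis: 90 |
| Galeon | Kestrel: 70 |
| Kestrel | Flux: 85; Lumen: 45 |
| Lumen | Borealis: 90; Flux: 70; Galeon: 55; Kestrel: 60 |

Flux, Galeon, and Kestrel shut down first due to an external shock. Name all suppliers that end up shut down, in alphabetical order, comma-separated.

Round 1 — Flux, Galeon, Kestrel shut down (initial).
  Borealis: +90 → 90 ≥ 70
  Lumen: +45 → 45 < 120
Round 2 — Borealis shuts down.
  Lumen: +25 → 70 < 120
No further shutdowns.

Borealis, Flux, Galeon, Kestrel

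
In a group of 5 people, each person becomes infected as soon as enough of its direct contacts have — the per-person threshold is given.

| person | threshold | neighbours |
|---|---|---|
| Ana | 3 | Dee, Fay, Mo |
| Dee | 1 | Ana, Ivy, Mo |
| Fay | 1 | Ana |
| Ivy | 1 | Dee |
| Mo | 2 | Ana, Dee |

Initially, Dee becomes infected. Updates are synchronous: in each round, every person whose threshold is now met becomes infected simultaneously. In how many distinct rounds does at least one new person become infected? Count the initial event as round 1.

2

Round 1 — Dee becomes infected (initial).
Round 2 — checking thresholds:
  Ana: 1 of 3 neighbours < 3, below threshold.
  Ivy: 1 of 1 neighbours ≥ 1, becomes infected.
  Mo: 1 of 2 neighbours < 2, below threshold.
Round 3 — no new infections; cascade stops.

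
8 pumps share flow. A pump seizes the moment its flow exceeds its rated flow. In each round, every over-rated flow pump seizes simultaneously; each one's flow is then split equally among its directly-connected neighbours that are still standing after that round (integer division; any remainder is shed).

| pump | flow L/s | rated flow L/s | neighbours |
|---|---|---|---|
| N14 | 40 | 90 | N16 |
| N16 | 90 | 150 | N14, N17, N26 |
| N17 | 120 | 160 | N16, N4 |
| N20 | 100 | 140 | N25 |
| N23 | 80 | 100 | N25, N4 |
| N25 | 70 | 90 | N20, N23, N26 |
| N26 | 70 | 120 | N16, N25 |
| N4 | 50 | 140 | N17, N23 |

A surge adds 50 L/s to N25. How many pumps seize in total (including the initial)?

Round 1 — N25 at 120 > 90. N25 seizes.
  N25 sheds 120 L/s to N20, N23, N26: 40 each.
    N20: 100+40 = 140 ≤ 140
    N23: 80+40 = 120 > 100
    N26: 70+40 = 110 ≤ 120
Round 2 — N23 seizes.
  N23 sheds 120 L/s to N4: 120 each.
    N4: 50+120 = 170 > 140
Round 3 — N4 seizes.
  N4 sheds 170 L/s to N17: 170 each.
    N17: 120+170 = 290 > 160
Round 4 — N17 seizes.
  N17 sheds 290 L/s to N16: 290 each.
    N16: 90+290 = 380 > 150
Round 5 — N16 seizes.
  N16 sheds 380 L/s to N14, N26: 190 each.
    N14: 40+190 = 230 > 90
    N26: 110+190 = 300 > 120
Round 6 — N14, N26 seize.
  N14 sheds 230 L/s: no online neighbours, lost.
  N26 sheds 300 L/s: no online neighbours, lost.
No further seizures.

7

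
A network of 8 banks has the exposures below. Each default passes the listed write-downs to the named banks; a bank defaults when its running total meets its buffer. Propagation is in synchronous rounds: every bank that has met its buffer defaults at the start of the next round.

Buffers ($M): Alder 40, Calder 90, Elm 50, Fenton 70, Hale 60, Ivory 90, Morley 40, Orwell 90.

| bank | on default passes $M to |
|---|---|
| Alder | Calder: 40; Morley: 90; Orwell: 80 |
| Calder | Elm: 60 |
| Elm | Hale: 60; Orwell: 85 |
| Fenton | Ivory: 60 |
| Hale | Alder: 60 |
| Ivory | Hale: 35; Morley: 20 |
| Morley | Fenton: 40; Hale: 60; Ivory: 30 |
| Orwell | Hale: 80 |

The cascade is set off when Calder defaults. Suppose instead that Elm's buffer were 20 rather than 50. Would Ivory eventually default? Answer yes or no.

no

With Elm's buffer at 20:
Round 1 — Calder defaults (initial).
  Elm: +60 → 60 ≥ 20
Round 2 — Elm defaults.
  Hale: +60 → 60 ≥ 60
  Orwell: +85 → 85 < 90
Round 3 — Hale defaults.
  Alder: +60 → 60 ≥ 40
Round 4 — Alder defaults.
  Morley: +90 → 90 ≥ 40
  Orwell: +80 → 165 ≥ 90
Round 5 — Morley, Orwell default.
  Fenton: +40 → 40 < 70
  Ivory: +30 → 30 < 90
No further defaults.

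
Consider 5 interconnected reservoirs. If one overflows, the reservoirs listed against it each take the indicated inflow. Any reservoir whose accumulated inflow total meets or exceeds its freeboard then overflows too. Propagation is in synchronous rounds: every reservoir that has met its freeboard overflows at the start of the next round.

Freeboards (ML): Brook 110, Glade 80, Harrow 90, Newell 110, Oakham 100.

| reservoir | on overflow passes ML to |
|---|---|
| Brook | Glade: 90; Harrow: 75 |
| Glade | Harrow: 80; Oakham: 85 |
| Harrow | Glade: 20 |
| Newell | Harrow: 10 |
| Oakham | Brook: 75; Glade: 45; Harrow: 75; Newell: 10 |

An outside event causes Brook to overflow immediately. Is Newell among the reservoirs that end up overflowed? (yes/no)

Round 1 — Brook overflows (initial).
  Glade: +90 → 90 ≥ 80
  Harrow: +75 → 75 < 90
Round 2 — Glade overflows.
  Harrow: +80 → 155 ≥ 90
  Oakham: +85 → 85 < 100
Round 3 — Harrow overflows.
No further overflows.

no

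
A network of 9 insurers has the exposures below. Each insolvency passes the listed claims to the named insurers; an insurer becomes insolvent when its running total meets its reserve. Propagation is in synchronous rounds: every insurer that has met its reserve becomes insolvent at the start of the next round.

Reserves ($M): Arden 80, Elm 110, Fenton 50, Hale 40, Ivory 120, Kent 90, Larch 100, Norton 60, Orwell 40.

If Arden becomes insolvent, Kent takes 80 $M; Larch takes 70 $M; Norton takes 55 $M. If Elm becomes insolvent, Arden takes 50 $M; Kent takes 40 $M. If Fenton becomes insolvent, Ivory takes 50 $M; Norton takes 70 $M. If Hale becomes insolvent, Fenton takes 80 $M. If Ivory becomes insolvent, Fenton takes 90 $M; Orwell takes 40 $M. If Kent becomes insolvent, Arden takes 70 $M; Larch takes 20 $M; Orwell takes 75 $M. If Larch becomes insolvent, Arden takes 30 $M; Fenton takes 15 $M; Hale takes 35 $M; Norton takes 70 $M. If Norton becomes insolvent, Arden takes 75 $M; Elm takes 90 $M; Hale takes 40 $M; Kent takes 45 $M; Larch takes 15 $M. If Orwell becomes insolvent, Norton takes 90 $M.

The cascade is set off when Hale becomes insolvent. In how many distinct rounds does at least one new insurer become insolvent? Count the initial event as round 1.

3

Round 1 — Hale becomes insolvent (initial).
  Fenton: +80 → 80 ≥ 50
Round 2 — Fenton becomes insolvent.
  Ivory: +50 → 50 < 120
  Norton: +70 → 70 ≥ 60
Round 3 — Norton becomes insolvent.
  Arden: +75 → 75 < 80
  Elm: +90 → 90 < 110
  Kent: +45 → 45 < 90
  Larch: +15 → 15 < 100
No further insolvencies.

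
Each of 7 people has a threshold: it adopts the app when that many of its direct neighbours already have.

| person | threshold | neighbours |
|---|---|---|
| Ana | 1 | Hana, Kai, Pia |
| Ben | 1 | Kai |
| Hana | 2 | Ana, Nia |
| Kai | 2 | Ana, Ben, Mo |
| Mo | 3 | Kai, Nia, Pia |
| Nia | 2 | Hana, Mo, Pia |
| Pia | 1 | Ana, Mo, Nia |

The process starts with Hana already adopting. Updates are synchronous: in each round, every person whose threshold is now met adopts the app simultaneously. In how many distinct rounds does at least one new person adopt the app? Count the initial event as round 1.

4

Round 1 — Hana adopts the app (initial).
Round 2 — checking thresholds:
  Ana: 1 of 3 neighbours ≥ 1, adopts the app.
  Nia: 1 of 3 neighbours < 2, not yet.
Round 3 — checking thresholds:
  Kai: 1 of 3 neighbours < 2, not yet.
  Nia: 1 of 3 neighbours < 2, not yet.
  Pia: 1 of 3 neighbours ≥ 1, adopts the app.
Round 4 — checking thresholds:
  Kai: 1 of 3 neighbours < 2, not yet.
  Mo: 1 of 3 neighbours < 3, not yet.
  Nia: 2 of 3 neighbours ≥ 2, adopts the app.
Round 5 — no new adoptions; cascade stops.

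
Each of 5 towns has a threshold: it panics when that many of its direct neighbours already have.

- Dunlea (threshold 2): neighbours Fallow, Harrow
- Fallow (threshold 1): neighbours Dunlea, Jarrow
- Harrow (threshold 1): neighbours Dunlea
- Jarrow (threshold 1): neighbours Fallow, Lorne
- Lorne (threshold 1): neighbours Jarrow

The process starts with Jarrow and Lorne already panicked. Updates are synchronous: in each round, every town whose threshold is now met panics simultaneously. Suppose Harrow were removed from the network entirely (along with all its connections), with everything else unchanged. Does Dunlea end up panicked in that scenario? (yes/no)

no

With Harrow removed:
Round 1 — Jarrow, Lorne panic (initial).
Round 2 — checking thresholds:
  Fallow: 1 of 2 neighbours ≥ 1, panics.
Round 3 — no new panics; cascade stops.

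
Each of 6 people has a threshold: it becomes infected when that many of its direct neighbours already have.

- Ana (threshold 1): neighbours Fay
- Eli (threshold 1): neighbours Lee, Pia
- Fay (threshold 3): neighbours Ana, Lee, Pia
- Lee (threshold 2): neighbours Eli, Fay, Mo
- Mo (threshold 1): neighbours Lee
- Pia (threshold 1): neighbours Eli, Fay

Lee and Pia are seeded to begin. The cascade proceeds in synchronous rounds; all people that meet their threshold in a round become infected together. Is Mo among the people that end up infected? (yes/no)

yes

Round 1 — Lee, Pia become infected (initial).
Round 2 — checking thresholds:
  Eli: 2 of 2 neighbours ≥ 1, becomes infected.
  Fay: 2 of 3 neighbours < 3, below threshold.
  Mo: 1 of 1 neighbours ≥ 1, becomes infected.
Round 3 — no new infections; cascade stops.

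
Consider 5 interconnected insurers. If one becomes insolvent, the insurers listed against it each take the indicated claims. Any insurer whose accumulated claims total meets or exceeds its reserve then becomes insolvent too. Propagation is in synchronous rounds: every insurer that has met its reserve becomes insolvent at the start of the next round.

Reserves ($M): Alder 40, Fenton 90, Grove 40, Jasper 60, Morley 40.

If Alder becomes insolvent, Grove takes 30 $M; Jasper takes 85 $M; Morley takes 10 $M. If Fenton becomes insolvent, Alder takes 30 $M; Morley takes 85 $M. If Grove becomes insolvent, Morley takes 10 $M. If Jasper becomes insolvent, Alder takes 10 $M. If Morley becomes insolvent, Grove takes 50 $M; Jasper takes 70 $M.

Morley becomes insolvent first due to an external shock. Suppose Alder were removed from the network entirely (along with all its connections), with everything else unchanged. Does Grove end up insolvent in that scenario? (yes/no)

yes

With Alder removed:
Round 1 — Morley becomes insolvent (initial).
  Grove: +50 → 50 ≥ 40
  Jasper: +70 → 70 ≥ 60
Round 2 — Grove, Jasper become insolvent.
No further insolvencies.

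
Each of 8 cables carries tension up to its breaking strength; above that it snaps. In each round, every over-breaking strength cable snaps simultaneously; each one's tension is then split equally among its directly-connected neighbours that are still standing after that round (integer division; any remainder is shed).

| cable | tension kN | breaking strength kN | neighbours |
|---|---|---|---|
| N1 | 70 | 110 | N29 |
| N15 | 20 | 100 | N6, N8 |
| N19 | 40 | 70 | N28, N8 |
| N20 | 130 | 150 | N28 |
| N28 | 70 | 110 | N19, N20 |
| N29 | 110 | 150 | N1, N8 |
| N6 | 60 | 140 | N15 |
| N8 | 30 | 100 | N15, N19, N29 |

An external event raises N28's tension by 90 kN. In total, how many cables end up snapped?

Round 1 — N28 at 160 > 110. N28 snaps.
  N28 sheds 160 kN to N19, N20: 80 each.
    N19: 40+80 = 120 > 70
    N20: 130+80 = 210 > 150
Round 2 — N19, N20 snap.
  N19 sheds 120 kN to N8: 120 each.
    N8: 30+120 = 150 > 100
  N20 sheds 210 kN: no online neighbours, lost.
Round 3 — N8 snaps.
  N8 sheds 150 kN to N15, N29: 75 each.
    N15: 20+75 = 95 ≤ 100
    N29: 110+75 = 185 > 150
Round 4 — N29 snaps.
  N29 sheds 185 kN to N1: 185 each.
    N1: 70+185 = 255 > 110
Round 5 — N1 snaps.
  N1 sheds 255 kN: no online neighbours, lost.
No further breaks.

6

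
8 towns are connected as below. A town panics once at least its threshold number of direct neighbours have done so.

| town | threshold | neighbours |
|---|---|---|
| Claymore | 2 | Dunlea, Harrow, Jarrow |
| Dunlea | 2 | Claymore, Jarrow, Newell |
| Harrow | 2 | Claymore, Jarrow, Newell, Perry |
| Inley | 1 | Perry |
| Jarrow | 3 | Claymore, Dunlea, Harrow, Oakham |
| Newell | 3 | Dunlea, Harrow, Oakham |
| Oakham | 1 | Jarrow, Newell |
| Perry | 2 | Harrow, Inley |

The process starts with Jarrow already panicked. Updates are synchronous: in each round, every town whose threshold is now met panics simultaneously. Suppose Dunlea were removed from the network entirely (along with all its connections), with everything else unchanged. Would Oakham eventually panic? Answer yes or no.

yes

With Dunlea removed:
Round 1 — Jarrow panics (initial).
Round 2 — checking thresholds:
  Claymore: 1 of 2 neighbours < 2, holds.
  Harrow: 1 of 4 neighbours < 2, holds.
  Oakham: 1 of 2 neighbours ≥ 1, panics.
Round 3 — no new panics; cascade stops.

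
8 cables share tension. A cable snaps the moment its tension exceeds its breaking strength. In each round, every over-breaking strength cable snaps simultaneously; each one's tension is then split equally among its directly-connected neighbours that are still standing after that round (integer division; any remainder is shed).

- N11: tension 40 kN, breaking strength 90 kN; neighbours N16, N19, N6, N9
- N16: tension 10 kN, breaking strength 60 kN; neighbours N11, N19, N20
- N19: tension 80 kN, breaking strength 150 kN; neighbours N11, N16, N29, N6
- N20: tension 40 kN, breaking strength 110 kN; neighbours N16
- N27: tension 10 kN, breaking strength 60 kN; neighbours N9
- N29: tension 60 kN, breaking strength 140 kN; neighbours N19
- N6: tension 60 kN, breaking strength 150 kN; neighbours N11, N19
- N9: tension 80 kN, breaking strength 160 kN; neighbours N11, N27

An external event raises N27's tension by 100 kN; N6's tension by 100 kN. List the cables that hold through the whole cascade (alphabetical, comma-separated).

Round 1 — N27 at 110 > 60; N6 at 160 > 150. N27, N6 snap.
  N27 sheds 110 kN to N9: 110 each.
    N9: 80+110 = 190 > 160
  N6 sheds 160 kN to N11, N19: 80 each.
    N11: 40+80 = 120 > 90
    N19: 80+80 = 160 > 150
Round 2 — N11, N19, N9 snap.
  N11 sheds 120 kN to N16: 120 each.
    N16: 10+120 = 130 > 60
  N19 sheds 160 kN to N16, N29: 80 each.
    N16: 130+80 = 210 > 60
    N29: 60+80 = 140 ≤ 140
  N9 sheds 190 kN: no online neighbours, lost.
Round 3 — N16 snaps.
  N16 sheds 210 kN to N20: 210 each.
    N20: 40+210 = 250 > 110
Round 4 — N20 snaps.
  N20 sheds 250 kN: no online neighbours, lost.
No further breaks.

N29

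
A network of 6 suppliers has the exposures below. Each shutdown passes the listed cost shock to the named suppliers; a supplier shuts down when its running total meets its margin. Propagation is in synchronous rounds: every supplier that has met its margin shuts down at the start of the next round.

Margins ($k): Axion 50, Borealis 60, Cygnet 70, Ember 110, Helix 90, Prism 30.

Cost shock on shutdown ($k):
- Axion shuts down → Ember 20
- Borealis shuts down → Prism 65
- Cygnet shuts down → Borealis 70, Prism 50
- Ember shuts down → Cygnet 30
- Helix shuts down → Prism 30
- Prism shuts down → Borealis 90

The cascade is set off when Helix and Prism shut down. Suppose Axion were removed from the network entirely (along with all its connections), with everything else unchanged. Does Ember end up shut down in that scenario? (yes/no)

With Axion removed:
Round 1 — Helix, Prism shut down (initial).
  Borealis: +90 → 90 ≥ 60
Round 2 — Borealis shuts down.
No further shutdowns.

no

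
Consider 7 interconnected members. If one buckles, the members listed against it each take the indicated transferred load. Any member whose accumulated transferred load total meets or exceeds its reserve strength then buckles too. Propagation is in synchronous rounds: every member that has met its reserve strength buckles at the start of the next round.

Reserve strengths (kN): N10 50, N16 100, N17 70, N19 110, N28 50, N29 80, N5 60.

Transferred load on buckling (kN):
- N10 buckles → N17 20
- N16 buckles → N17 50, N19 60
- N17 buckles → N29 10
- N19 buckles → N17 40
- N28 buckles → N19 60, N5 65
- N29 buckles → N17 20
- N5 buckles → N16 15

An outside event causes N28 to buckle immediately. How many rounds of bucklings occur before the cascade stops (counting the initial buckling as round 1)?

2

Round 1 — N28 buckles (initial).
  N19: +60 → 60 < 110
  N5: +65 → 65 ≥ 60
Round 2 — N5 buckles.
  N16: +15 → 15 < 100
No further bucklings.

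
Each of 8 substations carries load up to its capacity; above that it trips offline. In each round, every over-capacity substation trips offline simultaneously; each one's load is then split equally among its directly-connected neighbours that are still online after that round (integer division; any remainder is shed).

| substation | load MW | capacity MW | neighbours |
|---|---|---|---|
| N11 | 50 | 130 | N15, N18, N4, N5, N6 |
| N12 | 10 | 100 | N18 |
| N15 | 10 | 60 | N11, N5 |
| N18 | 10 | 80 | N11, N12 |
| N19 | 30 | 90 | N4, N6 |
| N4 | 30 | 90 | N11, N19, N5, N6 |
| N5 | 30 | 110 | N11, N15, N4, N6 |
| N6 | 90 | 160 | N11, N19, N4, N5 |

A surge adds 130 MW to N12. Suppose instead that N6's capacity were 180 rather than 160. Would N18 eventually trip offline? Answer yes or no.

With N6's capacity at 180:
Round 1 — N12 at 140 > 100. N12 trips offline.
  N12 sheds 140 MW to N18: 140 each.
    N18: 10+140 = 150 > 80
Round 2 — N18 trips offline.
  N18 sheds 150 MW to N11: 150 each.
    N11: 50+150 = 200 > 130
Round 3 — N11 trips offline.
  N11 sheds 200 MW to N15, N4, N5, N6: 50 each.
    N15: 10+50 = 60 ≤ 60
    N4: 30+50 = 80 ≤ 90
    N5: 30+50 = 80 ≤ 110
    N6: 90+50 = 140 ≤ 180
No further trips.

yes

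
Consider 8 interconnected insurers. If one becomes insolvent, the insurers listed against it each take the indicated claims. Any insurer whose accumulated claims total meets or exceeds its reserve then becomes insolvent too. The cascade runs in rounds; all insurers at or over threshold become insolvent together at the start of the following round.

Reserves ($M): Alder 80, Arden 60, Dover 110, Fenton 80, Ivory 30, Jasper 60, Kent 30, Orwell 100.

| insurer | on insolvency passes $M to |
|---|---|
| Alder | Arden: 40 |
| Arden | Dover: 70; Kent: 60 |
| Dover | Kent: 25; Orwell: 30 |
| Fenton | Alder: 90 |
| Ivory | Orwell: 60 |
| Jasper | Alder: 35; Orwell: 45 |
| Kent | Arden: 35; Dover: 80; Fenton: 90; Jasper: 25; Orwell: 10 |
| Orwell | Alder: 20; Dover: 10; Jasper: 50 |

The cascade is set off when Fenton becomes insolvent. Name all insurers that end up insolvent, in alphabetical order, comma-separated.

Round 1 — Fenton becomes insolvent (initial).
  Alder: +90 → 90 ≥ 80
Round 2 — Alder becomes insolvent.
  Arden: +40 → 40 < 60
No further insolvencies.

Alder, Fenton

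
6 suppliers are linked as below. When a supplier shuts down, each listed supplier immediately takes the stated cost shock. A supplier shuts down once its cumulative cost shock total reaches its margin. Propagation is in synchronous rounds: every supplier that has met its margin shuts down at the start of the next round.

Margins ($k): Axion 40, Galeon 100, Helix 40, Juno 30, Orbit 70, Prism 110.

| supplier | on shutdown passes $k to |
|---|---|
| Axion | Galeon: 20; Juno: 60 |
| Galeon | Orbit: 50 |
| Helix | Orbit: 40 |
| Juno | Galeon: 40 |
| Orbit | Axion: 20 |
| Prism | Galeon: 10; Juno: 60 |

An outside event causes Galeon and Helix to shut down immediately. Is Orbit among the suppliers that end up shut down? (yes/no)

yes

Round 1 — Galeon, Helix shut down (initial).
  Orbit: +50+40 → 90 ≥ 70
Round 2 — Orbit shuts down.
  Axion: +20 → 20 < 40
No further shutdowns.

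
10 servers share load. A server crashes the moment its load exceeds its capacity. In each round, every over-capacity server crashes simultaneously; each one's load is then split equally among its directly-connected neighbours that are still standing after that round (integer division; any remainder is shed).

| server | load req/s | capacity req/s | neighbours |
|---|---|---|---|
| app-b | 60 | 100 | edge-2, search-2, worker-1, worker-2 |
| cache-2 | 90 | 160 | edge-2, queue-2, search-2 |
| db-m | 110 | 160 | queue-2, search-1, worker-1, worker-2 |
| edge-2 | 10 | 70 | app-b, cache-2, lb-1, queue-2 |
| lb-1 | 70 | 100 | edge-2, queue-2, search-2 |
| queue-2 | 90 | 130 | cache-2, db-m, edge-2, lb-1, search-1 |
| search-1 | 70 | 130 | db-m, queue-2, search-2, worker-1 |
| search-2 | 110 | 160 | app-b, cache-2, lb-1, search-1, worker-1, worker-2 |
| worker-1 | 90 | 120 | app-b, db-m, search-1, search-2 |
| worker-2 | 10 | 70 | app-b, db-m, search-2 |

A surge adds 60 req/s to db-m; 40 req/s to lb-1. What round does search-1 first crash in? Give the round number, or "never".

3

Round 1 — db-m at 170 > 160; lb-1 at 110 > 100. db-m, lb-1 crash.
  db-m sheds 170 req/s to queue-2, search-1, worker-1, worker-2: 42 each (2 lost).
    queue-2: 90+42 = 132 > 130
    search-1: 70+42 = 112 ≤ 130
    worker-1: 90+42 = 132 > 120
    worker-2: 10+42 = 52 ≤ 70
  lb-1 sheds 110 req/s to edge-2, queue-2, search-2: 36 each (2 lost).
    edge-2: 10+36 = 46 ≤ 70
    queue-2: 132+36 = 168 > 130
    search-2: 110+36 = 146 ≤ 160
Round 2 — queue-2, worker-1 crash.
  queue-2 sheds 168 req/s to cache-2, edge-2, search-1: 56 each.
    cache-2: 90+56 = 146 ≤ 160
    edge-2: 46+56 = 102 > 70
    search-1: 112+56 = 168 > 130
  worker-1 sheds 132 req/s to app-b, search-1, search-2: 44 each.
    app-b: 60+44 = 104 > 100
    search-1: 168+44 = 212 > 130
    search-2: 146+44 = 190 > 160
Round 3 — app-b, edge-2, search-1, search-2 crash.
  app-b sheds 104 req/s to worker-2: 104 each.
    worker-2: 52+104 = 156 > 70
  edge-2 sheds 102 req/s to cache-2: 102 each.
    cache-2: 146+102 = 248 > 160
  search-1 sheds 212 req/s: no online neighbours, lost.
  search-2 sheds 190 req/s to cache-2, worker-2: 95 each.
    cache-2: 248+95 = 343 > 160
    worker-2: 156+95 = 251 > 70
Round 4 — cache-2, worker-2 crash.
  cache-2 sheds 343 req/s: no online neighbours, lost.
  worker-2 sheds 251 req/s: no online neighbours, lost.
No further crashes.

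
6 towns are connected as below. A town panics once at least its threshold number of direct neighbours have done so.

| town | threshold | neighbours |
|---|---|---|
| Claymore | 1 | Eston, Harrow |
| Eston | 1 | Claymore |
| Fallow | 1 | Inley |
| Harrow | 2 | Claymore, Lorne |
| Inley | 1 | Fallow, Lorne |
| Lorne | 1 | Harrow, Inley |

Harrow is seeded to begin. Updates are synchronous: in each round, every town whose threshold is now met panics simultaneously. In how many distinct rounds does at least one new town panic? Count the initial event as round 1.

4

Round 1 — Harrow panics (initial).
Round 2 — checking thresholds:
  Claymore: 1 of 2 neighbours ≥ 1, panics.
  Lorne: 1 of 2 neighbours ≥ 1, panics.
Round 3 — checking thresholds:
  Eston: 1 of 1 neighbours ≥ 1, panics.
  Inley: 1 of 2 neighbours ≥ 1, panics.
Round 4 — checking thresholds:
  Fallow: 1 of 1 neighbours ≥ 1, panics.
Round 5 — no new panics; cascade stops.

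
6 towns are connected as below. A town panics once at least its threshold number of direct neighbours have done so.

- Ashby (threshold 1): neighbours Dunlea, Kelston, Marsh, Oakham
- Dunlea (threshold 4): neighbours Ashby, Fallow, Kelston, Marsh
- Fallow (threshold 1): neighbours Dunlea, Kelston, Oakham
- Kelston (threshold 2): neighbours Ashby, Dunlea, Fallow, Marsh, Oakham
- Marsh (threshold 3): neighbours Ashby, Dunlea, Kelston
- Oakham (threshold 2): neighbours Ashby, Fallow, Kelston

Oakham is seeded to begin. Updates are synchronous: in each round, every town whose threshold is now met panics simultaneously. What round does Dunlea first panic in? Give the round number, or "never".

never

Round 1 — Oakham panics (initial).
Round 2 — checking thresholds:
  Ashby: 1 of 4 neighbours ≥ 1, panics.
  Fallow: 1 of 3 neighbours ≥ 1, panics.
  Kelston: 1 of 5 neighbours < 2, not yet.
Round 3 — checking thresholds:
  Dunlea: 2 of 4 neighbours < 4, not yet.
  Kelston: 3 of 5 neighbours ≥ 2, panics.
  Marsh: 1 of 3 neighbours < 3, not yet.
Round 4 — no new panics; cascade stops.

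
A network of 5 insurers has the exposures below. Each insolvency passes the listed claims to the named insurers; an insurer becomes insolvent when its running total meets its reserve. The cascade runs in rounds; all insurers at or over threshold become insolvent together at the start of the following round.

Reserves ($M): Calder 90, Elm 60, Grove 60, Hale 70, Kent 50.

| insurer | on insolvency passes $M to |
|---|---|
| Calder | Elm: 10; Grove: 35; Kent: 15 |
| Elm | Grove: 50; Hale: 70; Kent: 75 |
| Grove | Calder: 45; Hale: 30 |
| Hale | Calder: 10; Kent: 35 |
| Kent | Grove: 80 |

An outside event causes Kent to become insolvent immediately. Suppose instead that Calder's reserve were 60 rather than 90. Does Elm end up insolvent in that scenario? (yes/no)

no

With Calder's reserve at 60:
Round 1 — Kent becomes insolvent (initial).
  Grove: +80 → 80 ≥ 60
Round 2 — Grove becomes insolvent.
  Calder: +45 → 45 < 60
  Hale: +30 → 30 < 70
No further insolvencies.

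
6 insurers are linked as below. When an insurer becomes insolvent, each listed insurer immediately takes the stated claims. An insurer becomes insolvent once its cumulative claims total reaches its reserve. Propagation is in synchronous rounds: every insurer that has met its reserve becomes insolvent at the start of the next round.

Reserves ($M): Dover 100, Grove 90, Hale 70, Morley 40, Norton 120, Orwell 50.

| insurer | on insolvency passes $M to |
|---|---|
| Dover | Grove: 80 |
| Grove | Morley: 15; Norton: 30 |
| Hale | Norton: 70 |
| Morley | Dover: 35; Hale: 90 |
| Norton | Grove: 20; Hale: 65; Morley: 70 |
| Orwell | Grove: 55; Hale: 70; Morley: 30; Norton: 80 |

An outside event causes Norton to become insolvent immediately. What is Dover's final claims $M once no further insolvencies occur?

Round 1 — Norton becomes insolvent (initial).
  Grove: +20 → 20 < 90
  Hale: +65 → 65 < 70
  Morley: +70 → 70 ≥ 40
Round 2 — Morley becomes insolvent.
  Dover: +35 → 35 < 100
  Hale: +90 → 155 ≥ 70
Round 3 — Hale becomes insolvent.
No further insolvencies.

35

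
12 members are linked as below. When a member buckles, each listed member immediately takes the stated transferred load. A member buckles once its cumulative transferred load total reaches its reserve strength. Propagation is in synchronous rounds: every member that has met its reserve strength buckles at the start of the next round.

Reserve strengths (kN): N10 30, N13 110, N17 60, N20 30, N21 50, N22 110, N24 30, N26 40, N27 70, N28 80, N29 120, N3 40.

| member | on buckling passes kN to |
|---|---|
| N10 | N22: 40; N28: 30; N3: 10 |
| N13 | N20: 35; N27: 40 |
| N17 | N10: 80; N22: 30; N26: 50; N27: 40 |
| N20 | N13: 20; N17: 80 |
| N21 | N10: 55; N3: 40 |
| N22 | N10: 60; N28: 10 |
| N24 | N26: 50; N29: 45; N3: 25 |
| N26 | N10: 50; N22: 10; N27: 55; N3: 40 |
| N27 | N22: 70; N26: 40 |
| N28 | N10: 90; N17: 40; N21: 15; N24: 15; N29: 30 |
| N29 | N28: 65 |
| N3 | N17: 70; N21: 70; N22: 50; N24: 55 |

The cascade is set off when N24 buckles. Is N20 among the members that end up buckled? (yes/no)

Round 1 — N24 buckles (initial).
  N26: +50 → 50 ≥ 40
  N29: +45 → 45 < 120
  N3: +25 → 25 < 40
Round 2 — N26 buckles.
  N10: +50 → 50 ≥ 30
  N22: +10 → 10 < 110
  N27: +55 → 55 < 70
  N3: +40 → 65 ≥ 40
Round 3 — N10, N3 buckle.
  N17: +70 → 70 ≥ 60
  N21: +70 → 70 ≥ 50
  N22: +40+50 → 100 < 110
  N28: +30 → 30 < 80
Round 4 — N17, N21 buckle.
  N22: +30 → 130 ≥ 110
  N27: +40 → 95 ≥ 70
Round 5 — N22, N27 buckle.
  N28: +10 → 40 < 80
No further bucklings.

no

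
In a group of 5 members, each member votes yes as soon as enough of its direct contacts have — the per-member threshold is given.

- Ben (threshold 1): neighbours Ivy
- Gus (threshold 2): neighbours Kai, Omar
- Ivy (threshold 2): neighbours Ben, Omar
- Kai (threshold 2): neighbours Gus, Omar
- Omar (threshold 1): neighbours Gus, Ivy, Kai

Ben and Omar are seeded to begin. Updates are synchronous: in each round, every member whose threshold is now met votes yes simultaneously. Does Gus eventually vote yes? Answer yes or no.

Round 1 — Ben, Omar vote yes (initial).
Round 2 — checking thresholds:
  Gus: 1 of 2 neighbours < 2, below threshold.
  Ivy: 2 of 2 neighbours ≥ 2, votes yes.
  Kai: 1 of 2 neighbours < 2, below threshold.
Round 3 — no new yes votes; cascade stops.

no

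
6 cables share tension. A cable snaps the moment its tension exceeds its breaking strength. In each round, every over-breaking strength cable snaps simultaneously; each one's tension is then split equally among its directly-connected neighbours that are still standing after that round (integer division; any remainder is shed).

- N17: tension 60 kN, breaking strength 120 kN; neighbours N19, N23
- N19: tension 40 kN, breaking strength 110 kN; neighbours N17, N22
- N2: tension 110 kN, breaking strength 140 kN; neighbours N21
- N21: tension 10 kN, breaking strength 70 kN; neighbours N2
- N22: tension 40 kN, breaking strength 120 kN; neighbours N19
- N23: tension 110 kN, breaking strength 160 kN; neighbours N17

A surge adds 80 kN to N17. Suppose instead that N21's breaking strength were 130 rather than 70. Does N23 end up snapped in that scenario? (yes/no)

yes

With N21's breaking strength at 130:
Round 1 — N17 at 140 > 120. N17 snaps.
  N17 sheds 140 kN to N19, N23: 70 each.
    N19: 40+70 = 110 ≤ 110
    N23: 110+70 = 180 > 160
Round 2 — N23 snaps.
  N23 sheds 180 kN: no online neighbours, lost.
No further breaks.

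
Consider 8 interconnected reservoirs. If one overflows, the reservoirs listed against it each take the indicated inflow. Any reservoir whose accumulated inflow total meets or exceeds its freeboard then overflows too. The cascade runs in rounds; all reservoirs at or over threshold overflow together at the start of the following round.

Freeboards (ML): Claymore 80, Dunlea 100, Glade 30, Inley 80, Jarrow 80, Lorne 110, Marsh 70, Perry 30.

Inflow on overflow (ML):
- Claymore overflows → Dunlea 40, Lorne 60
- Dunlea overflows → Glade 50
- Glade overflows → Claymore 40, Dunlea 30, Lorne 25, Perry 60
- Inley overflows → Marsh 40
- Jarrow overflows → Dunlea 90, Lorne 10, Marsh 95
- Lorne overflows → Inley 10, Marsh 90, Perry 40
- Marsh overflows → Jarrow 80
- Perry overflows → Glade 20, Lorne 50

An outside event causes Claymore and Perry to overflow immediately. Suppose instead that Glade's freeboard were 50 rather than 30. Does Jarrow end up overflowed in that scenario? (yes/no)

With Glade's freeboard at 50:
Round 1 — Claymore, Perry overflow (initial).
  Dunlea: +40 → 40 < 100
  Glade: +20 → 20 < 50
  Lorne: +60+50 → 110 ≥ 110
Round 2 — Lorne overflows.
  Inley: +10 → 10 < 80
  Marsh: +90 → 90 ≥ 70
Round 3 — Marsh overflows.
  Jarrow: +80 → 80 ≥ 80
Round 4 — Jarrow overflows.
  Dunlea: +90 → 130 ≥ 100
Round 5 — Dunlea overflows.
  Glade: +50 → 70 ≥ 50
Round 6 — Glade overflows.
No further overflows.

yes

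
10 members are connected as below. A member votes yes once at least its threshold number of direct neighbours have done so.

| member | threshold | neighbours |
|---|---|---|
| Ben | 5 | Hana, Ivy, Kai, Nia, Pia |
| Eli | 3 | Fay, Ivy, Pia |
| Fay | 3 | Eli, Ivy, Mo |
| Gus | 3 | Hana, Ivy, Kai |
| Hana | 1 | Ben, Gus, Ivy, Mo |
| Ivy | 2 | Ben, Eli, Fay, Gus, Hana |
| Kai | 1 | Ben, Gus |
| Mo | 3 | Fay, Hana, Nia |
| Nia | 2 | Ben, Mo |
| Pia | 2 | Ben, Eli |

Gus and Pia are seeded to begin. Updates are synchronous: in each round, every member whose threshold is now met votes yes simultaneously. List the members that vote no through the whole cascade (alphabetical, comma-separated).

Round 1 — Gus, Pia vote yes (initial).
Round 2 — checking thresholds:
  Ben: 1 of 5 neighbours < 5, holds.
  Eli: 1 of 3 neighbours < 3, holds.
  Hana: 1 of 4 neighbours ≥ 1, votes yes.
  Ivy: 1 of 5 neighbours < 2, holds.
  Kai: 1 of 2 neighbours ≥ 1, votes yes.
Round 3 — checking thresholds:
  Ben: 3 of 5 neighbours < 5, holds.
  Eli: 1 of 3 neighbours < 3, holds.
  Ivy: 2 of 5 neighbours ≥ 2, votes yes.
  Mo: 1 of 3 neighbours < 3, holds.
Round 4 — no new yes votes; cascade stops.

Ben, Eli, Fay, Mo, Nia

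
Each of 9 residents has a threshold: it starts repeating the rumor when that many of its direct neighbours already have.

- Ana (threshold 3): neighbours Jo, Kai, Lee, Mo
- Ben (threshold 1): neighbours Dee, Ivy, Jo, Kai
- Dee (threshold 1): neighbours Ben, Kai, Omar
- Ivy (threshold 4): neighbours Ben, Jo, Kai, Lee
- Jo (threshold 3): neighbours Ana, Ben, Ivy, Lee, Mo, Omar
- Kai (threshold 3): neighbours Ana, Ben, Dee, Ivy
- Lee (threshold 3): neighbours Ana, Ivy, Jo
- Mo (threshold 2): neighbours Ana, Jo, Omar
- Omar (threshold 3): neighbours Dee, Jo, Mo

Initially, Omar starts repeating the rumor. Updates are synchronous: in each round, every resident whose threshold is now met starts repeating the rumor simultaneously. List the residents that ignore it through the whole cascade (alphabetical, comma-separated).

Ana, Ivy, Jo, Kai, Lee, Mo

Round 1 — Omar starts repeating the rumor (initial).
Round 2 — checking thresholds:
  Dee: 1 of 3 neighbours ≥ 1, starts repeating the rumor.
  Jo: 1 of 6 neighbours < 3, holds.
  Mo: 1 of 3 neighbours < 2, holds.
Round 3 — checking thresholds:
  Ben: 1 of 4 neighbours ≥ 1, starts repeating the rumor.
  Jo: 1 of 6 neighbours < 3, holds.
  Kai: 1 of 4 neighbours < 3, holds.
  Mo: 1 of 3 neighbours < 2, holds.
Round 4 — no new spreads; cascade stops.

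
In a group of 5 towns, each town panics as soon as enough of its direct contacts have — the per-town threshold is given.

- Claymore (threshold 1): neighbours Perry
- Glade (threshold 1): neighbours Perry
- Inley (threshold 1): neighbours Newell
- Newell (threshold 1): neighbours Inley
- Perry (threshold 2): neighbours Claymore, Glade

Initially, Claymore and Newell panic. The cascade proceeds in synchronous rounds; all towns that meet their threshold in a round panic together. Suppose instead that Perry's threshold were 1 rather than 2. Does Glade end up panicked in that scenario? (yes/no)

yes

With Perry's threshold at 1:
Round 1 — Claymore, Newell panic (initial).
Round 2 — checking thresholds:
  Inley: 1 of 1 neighbours ≥ 1, panics.
  Perry: 1 of 2 neighbours ≥ 1, panics.
Round 3 — checking thresholds:
  Glade: 1 of 1 neighbours ≥ 1, panics.
Round 4 — no new panics; cascade stops.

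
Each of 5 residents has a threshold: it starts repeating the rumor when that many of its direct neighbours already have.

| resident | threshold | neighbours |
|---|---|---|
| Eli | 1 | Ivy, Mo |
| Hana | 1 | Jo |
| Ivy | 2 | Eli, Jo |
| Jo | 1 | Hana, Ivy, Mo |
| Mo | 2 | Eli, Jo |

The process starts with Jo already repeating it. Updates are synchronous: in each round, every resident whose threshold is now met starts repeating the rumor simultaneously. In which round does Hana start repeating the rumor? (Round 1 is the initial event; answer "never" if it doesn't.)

Round 1 — Jo starts repeating the rumor (initial).
Round 2 — checking thresholds:
  Hana: 1 of 1 neighbours ≥ 1, starts repeating the rumor.
  Ivy: 1 of 2 neighbours < 2, not yet.
  Mo: 1 of 2 neighbours < 2, not yet.
Round 3 — no new spreads; cascade stops.

2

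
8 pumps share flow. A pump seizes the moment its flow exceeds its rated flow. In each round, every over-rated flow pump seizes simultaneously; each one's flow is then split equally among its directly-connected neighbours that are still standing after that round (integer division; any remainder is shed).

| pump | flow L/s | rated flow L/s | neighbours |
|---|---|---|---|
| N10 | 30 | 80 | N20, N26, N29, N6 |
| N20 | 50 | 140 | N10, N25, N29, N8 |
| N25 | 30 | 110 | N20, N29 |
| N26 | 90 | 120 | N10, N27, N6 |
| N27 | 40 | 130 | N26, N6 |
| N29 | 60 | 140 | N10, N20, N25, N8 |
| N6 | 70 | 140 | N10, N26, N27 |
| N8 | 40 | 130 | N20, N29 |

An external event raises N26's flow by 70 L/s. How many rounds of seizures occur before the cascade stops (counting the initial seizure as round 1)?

Round 1 — N26 at 160 > 120. N26 seizes.
  N26 sheds 160 L/s to N10, N27, N6: 53 each (1 lost).
    N10: 30+53 = 83 > 80
    N27: 40+53 = 93 ≤ 130
    N6: 70+53 = 123 ≤ 140
Round 2 — N10 seizes.
  N10 sheds 83 L/s to N20, N29, N6: 27 each (2 lost).
    N20: 50+27 = 77 ≤ 140
    N29: 60+27 = 87 ≤ 140
    N6: 123+27 = 150 > 140
Round 3 — N6 seizes.
  N6 sheds 150 L/s to N27: 150 each.
    N27: 93+150 = 243 > 130
Round 4 — N27 seizes.
  N27 sheds 243 L/s: no online neighbours, lost.
No further seizures.

4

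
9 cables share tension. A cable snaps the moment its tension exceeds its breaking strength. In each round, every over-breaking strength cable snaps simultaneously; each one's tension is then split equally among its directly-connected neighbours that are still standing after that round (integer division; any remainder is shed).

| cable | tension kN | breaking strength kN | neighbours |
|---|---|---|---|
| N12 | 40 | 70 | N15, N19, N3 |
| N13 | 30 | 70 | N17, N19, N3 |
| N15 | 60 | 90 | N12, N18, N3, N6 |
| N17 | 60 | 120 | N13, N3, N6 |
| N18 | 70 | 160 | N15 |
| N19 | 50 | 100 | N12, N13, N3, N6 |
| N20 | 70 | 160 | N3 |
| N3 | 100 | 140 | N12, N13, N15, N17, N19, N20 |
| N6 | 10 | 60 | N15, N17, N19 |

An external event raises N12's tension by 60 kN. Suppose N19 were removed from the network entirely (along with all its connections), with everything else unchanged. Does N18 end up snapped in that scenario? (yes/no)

no

With N19 removed:
Round 1 — N12 at 100 > 70. N12 snaps.
  N12 sheds 100 kN to N15, N3: 50 each.
    N15: 60+50 = 110 > 90
    N3: 100+50 = 150 > 140
Round 2 — N15, N3 snap.
  N15 sheds 110 kN to N18, N6: 55 each.
    N18: 70+55 = 125 ≤ 160
    N6: 10+55 = 65 > 60
  N3 sheds 150 kN to N13, N17, N20: 50 each.
    N13: 30+50 = 80 > 70
    N17: 60+50 = 110 ≤ 120
    N20: 70+50 = 120 ≤ 160
Round 3 — N13, N6 snap.
  N13 sheds 80 kN to N17: 80 each.
    N17: 110+80 = 190 > 120
  N6 sheds 65 kN to N17: 65 each.
    N17: 190+65 = 255 > 120
Round 4 — N17 snaps.
  N17 sheds 255 kN: no online neighbours, lost.
No further breaks.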